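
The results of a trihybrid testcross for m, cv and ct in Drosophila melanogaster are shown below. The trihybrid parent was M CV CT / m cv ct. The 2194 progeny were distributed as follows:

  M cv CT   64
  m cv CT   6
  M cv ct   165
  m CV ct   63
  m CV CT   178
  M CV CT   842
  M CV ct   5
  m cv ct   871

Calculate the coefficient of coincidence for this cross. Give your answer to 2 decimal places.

The two rarest classes, M CV ct and m cv CT, are the double crossovers. Comparing them with the parentals, only the ct allele has switched, so ct is the middle locus and the order is cv – ct – m.
cv–ct: (127 + 11)/2194 = 0.0629; ct–m: (343 + 11)/2194 = 0.1613.
Expected DCO frequency = 0.0629 × 0.1613 ≈ 0.01015; observed = 11/2194 ≈ 0.00501.
Coefficient of coincidence = 0.00501/0.01015 ≈ 0.49.

0.49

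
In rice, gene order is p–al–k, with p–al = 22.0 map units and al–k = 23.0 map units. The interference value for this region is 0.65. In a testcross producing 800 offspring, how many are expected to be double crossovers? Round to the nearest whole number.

Map distances give recombination frequencies of 0.220 and 0.230 for the two intervals.
With interference 0.65 (so coincidence = 0.35), expected double-crossover frequency = 0.220 × 0.230 × 0.35 = 0.01771.
Expected number = 0.01771 × 800 = 14.17 ≈ 14.

14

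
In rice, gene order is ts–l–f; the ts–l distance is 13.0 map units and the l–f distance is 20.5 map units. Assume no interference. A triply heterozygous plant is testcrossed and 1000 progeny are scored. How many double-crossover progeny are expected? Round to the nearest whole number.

Map distances give recombination frequencies of 0.130 and 0.205 for the two intervals.
With no interference, expected double-crossover frequency = 0.130 × 0.205 = 0.02665.
Expected number = 0.02665 × 1000 = 26.65 ≈ 27.

27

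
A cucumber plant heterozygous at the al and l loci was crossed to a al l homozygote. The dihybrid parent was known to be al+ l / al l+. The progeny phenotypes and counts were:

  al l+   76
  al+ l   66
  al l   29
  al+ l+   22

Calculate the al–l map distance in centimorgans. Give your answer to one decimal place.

26.4 centimorgans

The recombinant classes are al+ l+ and al l: 22 + 29 = 51.
Recombination frequency = 51/193 = 0.2642 ≈ 26.4%, i.e. 26.4 centimorgans.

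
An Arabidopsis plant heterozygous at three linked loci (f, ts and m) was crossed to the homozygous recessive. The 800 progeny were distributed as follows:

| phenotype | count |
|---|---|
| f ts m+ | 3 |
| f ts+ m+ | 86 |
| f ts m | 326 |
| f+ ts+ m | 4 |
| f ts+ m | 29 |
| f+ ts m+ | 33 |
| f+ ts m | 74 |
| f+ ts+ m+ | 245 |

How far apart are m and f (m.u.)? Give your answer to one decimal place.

20.9 m.u.

The two most frequent reciprocal classes, f+ ts+ m+ and f ts m, are the parental types, so the F1 was f+ ts+ m+ / f ts m.
The two rarest classes, f+ ts+ m and f ts m+, are the double crossovers. Comparing them with the parentals, only the m allele has switched, so m is the middle locus and the order is f – m – ts.
Crossovers in the f–m interval produce the single-crossover classes f ts+ m+ and f+ ts m (86 + 74 = 160) plus the double crossovers (7).
RF(f–m) = (160 + 7) / 800 = 167/800 = 0.2087 → 20.9 m.u.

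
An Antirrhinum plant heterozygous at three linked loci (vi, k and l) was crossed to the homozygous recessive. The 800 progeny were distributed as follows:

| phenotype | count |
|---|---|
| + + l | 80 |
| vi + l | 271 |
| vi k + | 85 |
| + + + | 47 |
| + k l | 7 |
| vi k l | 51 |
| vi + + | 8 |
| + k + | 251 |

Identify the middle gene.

l

The two most frequent reciprocal classes, vi + l and + k +, are the parental types, so the F1 was vi + l / + k +.
The two rarest classes, vi + + and + k l, are the double crossovers. Comparing them with the parentals, only the l allele has switched, so l is the middle locus and the order is vi – l – k.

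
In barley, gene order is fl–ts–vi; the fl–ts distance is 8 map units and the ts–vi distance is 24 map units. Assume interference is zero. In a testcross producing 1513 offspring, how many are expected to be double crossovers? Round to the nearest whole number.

29

Map distances give recombination frequencies of 0.080 and 0.240 for the two intervals.
With no interference, expected double-crossover frequency = 0.080 × 0.240 = 0.01920.
Expected number = 0.01920 × 1513 = 29.05 ≈ 29.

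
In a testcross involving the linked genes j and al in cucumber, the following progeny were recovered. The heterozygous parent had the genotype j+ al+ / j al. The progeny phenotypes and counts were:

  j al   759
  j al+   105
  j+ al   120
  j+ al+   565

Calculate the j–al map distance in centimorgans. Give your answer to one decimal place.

14.5 centimorgans

The recombinant classes are j+ al and j al+: 120 + 105 = 225.
Recombination frequency = 225/1549 = 0.1453 ≈ 14.5%, i.e. 14.5 centimorgans.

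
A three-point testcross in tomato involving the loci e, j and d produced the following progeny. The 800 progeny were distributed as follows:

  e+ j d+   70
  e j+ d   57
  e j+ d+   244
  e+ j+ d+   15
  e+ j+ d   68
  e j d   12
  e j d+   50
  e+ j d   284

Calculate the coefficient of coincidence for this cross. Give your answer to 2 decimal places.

0.97

The two most frequent reciprocal classes, e+ j d and e j+ d+, are the parental types, so the F1 was e+ j d / e j+ d+.
The two rarest classes, e j d and e+ j+ d+, are the double crossovers. Comparing them with the parentals, only the e allele has switched, so e is the middle locus and the order is d – e – j.
d–e: (127 + 27)/800 = 0.1925; e–j: (118 + 27)/800 = 0.1812.
Expected DCO frequency = 0.1925 × 0.1812 ≈ 0.03488; observed = 27/800 ≈ 0.03375.
Coefficient of coincidence = 0.03375/0.03488 ≈ 0.97.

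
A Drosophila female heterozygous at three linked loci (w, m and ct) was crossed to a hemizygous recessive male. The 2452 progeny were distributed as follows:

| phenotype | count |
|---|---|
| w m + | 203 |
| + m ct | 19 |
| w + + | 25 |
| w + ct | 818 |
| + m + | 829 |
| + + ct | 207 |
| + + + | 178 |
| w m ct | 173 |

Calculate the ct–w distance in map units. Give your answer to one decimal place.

18.5 map units

The two most frequent reciprocal classes, + m + and w + ct, are the parental types, so the F1 was + m + / w + ct.
The two rarest classes, + m ct and w + +, are the double crossovers. Comparing them with the parentals, only the ct allele has switched, so ct is the middle locus and the order is w – ct – m.
Crossovers in the w–ct interval produce the single-crossover classes w m + and + + ct (203 + 207 = 410) plus the double crossovers (44).
RF(w–ct) = (410 + 44) / 2452 = 454/2452 = 0.1852 → 18.5 map units.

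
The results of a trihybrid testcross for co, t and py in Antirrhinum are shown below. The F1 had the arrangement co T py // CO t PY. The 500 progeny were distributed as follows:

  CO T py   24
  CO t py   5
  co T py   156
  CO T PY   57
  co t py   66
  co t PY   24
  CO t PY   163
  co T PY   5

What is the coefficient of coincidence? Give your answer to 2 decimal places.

The two rarest classes, co T PY and CO t py, are the double crossovers. Comparing them with the parentals, only the py allele has switched, so py is the middle locus and the order is t – py – co.
t–py: (123 + 10)/500 = 0.2660; py–co: (48 + 10)/500 = 0.1160.
Expected DCO frequency = 0.2660 × 0.1160 ≈ 0.03086; observed = 10/500 ≈ 0.02000.
Coefficient of coincidence = 0.02000/0.03086 ≈ 0.65.

0.65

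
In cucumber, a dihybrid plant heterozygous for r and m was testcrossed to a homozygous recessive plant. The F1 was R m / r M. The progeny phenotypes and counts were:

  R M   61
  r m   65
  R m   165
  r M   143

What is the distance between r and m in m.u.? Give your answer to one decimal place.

29.0 m.u.

The recombinant classes are R M and r m: 61 + 65 = 126.
Recombination frequency = 126/434 = 0.2903 ≈ 29.0%, i.e. 29.0 m.u.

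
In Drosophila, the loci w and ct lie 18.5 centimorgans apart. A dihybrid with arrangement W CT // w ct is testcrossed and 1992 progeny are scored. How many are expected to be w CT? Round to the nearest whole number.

A map distance of 18.5 centimorgans corresponds to a recombination frequency of 0.185.
The F1 is W CT / w ct, so w CT is a recombinant gamete class with expected frequency r/2 = 0.185/2 = 0.0925.
Expected number = 0.0925 × 1992 = 184.26 ≈ 184.

184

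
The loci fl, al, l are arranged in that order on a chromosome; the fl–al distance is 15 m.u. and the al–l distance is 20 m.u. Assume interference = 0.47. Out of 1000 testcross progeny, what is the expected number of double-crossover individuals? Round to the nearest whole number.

16

Map distances give recombination frequencies of 0.150 and 0.200 for the two intervals.
With interference 0.47 (so coincidence = 0.53), expected double-crossover frequency = 0.150 × 0.200 × 0.53 = 0.01590.
Expected number = 0.01590 × 1000 = 15.90 ≈ 16.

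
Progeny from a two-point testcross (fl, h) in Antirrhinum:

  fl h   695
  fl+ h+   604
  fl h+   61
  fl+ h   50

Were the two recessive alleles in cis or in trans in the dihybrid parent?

The two most frequent classes are fl+ h+ (604) and fl h (695); these are the parental (non-recombinant) types.
So the F1 carried fl+ h+ on one chromosome and fl h on the other — the recessive alleles are on the same chromosome (cis / coupling).

cis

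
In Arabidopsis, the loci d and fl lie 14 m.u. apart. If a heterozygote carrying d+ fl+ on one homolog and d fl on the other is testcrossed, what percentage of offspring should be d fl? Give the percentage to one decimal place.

43.0%

A map distance of 14 m.u. corresponds to a recombination frequency of 0.140.
The F1 is d+ fl+ / d fl, so d fl is a parental gamete class with expected frequency (1 − r)/2 = 0.860/2 = 0.4300.
That is 0.4300 = 43.0% of the progeny.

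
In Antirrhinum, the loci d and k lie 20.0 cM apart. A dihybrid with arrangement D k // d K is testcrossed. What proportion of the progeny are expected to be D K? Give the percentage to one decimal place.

10.0%

A map distance of 20.0 cM corresponds to a recombination frequency of 0.200.
The F1 is D k / d K, so D K is a recombinant gamete class with expected frequency r/2 = 0.200/2 = 0.1000.
That is 0.1000 = 10.0% of the progeny.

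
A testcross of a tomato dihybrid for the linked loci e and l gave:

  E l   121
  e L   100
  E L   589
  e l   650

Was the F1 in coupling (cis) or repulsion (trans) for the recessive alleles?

cis

The two most frequent classes are E L (589) and e l (650); these are the parental (non-recombinant) types.
So the F1 carried E L on one chromosome and e l on the other — the recessive alleles are on the same chromosome (cis / coupling).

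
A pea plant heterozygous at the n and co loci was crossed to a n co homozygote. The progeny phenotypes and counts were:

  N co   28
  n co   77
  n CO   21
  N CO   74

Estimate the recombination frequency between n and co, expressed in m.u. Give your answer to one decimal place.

The two most frequent classes, N CO (74) and n co (77), are the parental types, so the F1 was N CO / n co.
The recombinant classes are N co and n CO: 28 + 21 = 49.
Recombination frequency = 49/200 = 0.2450 ≈ 24.5%, i.e. 24.5 m.u.

24.5 m.u.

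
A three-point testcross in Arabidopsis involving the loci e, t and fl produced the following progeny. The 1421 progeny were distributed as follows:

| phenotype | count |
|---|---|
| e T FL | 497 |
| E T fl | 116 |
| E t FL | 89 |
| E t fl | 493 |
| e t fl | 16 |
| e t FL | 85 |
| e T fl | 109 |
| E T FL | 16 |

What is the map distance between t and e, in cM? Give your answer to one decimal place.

The two most frequent reciprocal classes, E t fl and e T FL, are the parental types, so the F1 was E t fl / e T FL.
The two rarest classes, e t fl and E T FL, are the double crossovers. Comparing them with the parentals, only the e allele has switched, so e is the middle locus and the order is fl – e – t.
Crossovers in the e–t interval produce the single-crossover classes E T fl and e t FL (116 + 85 = 201) plus the double crossovers (32).
RF(e–t) = (201 + 32) / 1421 = 233/1421 = 0.1640 → 16.4 cM.

16.4 cM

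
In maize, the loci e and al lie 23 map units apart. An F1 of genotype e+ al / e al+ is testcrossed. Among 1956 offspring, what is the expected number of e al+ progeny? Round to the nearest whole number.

A map distance of 23 map units corresponds to a recombination frequency of 0.230.
The F1 is e+ al / e al+, so e al+ is a parental gamete class with expected frequency (1 − r)/2 = 0.770/2 = 0.3850.
Expected number = 0.3850 × 1956 = 753.06 ≈ 753.

753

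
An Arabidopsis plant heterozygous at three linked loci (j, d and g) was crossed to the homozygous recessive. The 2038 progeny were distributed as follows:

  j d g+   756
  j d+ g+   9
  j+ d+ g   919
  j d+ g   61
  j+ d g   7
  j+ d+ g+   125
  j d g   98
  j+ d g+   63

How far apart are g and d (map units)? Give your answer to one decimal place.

The two most frequent reciprocal classes, j+ d+ g and j d g+, are the parental types, so the F1 was j+ d+ g / j d g+.
The two rarest classes, j+ d g and j d+ g+, are the double crossovers. Comparing them with the parentals, only the d allele has switched, so d is the middle locus and the order is j – d – g.
Crossovers in the d–g interval produce the single-crossover classes j+ d+ g+ and j d g (125 + 98 = 223) plus the double crossovers (16).
RF(d–g) = (223 + 16) / 2038 = 239/2038 = 0.1173 → 11.7 map units.

11.7 map units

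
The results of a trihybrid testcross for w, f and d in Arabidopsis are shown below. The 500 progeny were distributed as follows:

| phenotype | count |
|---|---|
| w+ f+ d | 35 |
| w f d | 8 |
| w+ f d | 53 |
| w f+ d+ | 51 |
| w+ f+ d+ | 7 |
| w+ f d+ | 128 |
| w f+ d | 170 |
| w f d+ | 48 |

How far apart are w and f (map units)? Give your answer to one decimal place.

19.6 map units

The two most frequent reciprocal classes, w f+ d and w+ f d+, are the parental types, so the F1 was w f+ d / w+ f d+.
The two rarest classes, w f d and w+ f+ d+, are the double crossovers. Comparing them with the parentals, only the f allele has switched, so f is the middle locus and the order is d – f – w.
Crossovers in the f–w interval produce the single-crossover classes w+ f+ d and w f d+ (35 + 48 = 83) plus the double crossovers (15).
RF(f–w) = (83 + 15) / 500 = 98/500 = 0.1960 → 19.6 map units.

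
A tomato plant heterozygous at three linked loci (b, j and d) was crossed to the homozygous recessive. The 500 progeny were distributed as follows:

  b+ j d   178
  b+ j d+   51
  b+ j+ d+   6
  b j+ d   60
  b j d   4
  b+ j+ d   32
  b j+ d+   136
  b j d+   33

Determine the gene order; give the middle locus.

The two most frequent reciprocal classes, b+ j d and b j+ d+, are the parental types, so the F1 was b+ j d / b j+ d+.
The two rarest classes, b j d and b+ j+ d+, are the double crossovers. Comparing them with the parentals, only the b allele has switched, so b is the middle locus and the order is d – b – j.

b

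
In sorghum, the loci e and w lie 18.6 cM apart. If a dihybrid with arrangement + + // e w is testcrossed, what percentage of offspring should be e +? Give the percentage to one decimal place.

9.3%

A map distance of 18.6 cM corresponds to a recombination frequency of 0.186.
The F1 is + + / e w, so e + is a recombinant gamete class with expected frequency r/2 = 0.186/2 = 0.0930.
That is 0.0930 = 9.3% of the progeny.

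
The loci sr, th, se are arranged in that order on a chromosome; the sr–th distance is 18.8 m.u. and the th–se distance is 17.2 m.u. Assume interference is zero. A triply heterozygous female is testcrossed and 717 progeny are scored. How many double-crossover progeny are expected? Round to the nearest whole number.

23

Map distances give recombination frequencies of 0.188 and 0.172 for the two intervals.
With no interference, expected double-crossover frequency = 0.188 × 0.172 = 0.03234.
Expected number = 0.03234 × 717 = 23.18 ≈ 23.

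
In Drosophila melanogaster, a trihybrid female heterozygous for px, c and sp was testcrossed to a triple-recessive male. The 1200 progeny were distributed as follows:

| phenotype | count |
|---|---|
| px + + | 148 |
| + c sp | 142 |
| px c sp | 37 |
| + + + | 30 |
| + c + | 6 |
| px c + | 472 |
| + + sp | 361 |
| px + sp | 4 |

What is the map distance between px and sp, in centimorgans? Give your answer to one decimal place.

The two most frequent reciprocal classes, px c + and + + sp, are the parental types, so the F1 was px c + / + + sp.
The two rarest classes, + c + and px + sp, are the double crossovers. Comparing them with the parentals, only the px allele has switched, so px is the middle locus and the order is c – px – sp.
Crossovers in the px–sp interval produce the single-crossover classes px c sp and + + + (37 + 30 = 67) plus the double crossovers (10).
RF(px–sp) = (67 + 10) / 1200 = 77/1200 = 0.0642 → 6.4 centimorgans.

6.4 centimorgans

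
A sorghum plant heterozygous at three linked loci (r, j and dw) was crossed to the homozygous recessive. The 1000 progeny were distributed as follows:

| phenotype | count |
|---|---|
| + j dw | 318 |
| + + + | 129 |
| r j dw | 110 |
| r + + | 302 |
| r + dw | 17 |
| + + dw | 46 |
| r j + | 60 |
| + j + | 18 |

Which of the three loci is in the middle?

The two most frequent reciprocal classes, r + + and + j dw, are the parental types, so the F1 was r + + / + j dw.
The two rarest classes, r + dw and + j +, are the double crossovers. Comparing them with the parentals, only the dw allele has switched, so dw is the middle locus and the order is r – dw – j.

dw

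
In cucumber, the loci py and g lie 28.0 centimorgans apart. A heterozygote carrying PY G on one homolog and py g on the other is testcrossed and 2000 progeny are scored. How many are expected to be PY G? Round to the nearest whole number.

A map distance of 28.0 centimorgans corresponds to a recombination frequency of 0.280.
The F1 is PY G / py g, so PY G is a parental gamete class with expected frequency (1 − r)/2 = 0.720/2 = 0.3600.
Expected number = 0.3600 × 2000 = 720.00 ≈ 720.

720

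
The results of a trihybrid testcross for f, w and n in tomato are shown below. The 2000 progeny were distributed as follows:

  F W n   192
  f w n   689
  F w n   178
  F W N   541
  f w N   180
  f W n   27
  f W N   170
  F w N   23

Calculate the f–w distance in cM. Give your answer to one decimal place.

The two most frequent reciprocal classes, F W N and f w n, are the parental types, so the F1 was F W N / f w n.
The two rarest classes, F w N and f W n, are the double crossovers. Comparing them with the parentals, only the w allele has switched, so w is the middle locus and the order is n – w – f.
Crossovers in the w–f interval produce the single-crossover classes f W N and F w n (170 + 178 = 348) plus the double crossovers (50).
RF(w–f) = (348 + 50) / 2000 = 398/2000 = 0.1990 → 19.9 cM.

19.9 cM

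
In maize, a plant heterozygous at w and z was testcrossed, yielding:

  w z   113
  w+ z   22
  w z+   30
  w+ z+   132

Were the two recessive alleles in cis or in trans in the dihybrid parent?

cis

The two most frequent classes are w+ z+ (132) and w z (113); these are the parental (non-recombinant) types.
So the F1 carried w+ z+ on one chromosome and w z on the other — the recessive alleles are on the same chromosome (cis / coupling).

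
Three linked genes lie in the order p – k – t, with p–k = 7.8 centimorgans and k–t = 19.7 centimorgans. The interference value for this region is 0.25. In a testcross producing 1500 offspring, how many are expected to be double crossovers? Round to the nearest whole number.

Map distances give recombination frequencies of 0.078 and 0.197 for the two intervals.
With interference 0.25 (so coincidence = 0.75), expected double-crossover frequency = 0.078 × 0.197 × 0.75 = 0.01152.
Expected number = 0.01152 × 1500 = 17.29 ≈ 17.

17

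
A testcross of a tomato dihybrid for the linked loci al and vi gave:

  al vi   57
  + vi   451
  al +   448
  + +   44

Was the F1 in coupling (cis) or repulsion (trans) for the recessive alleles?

The two most frequent classes are + vi (451) and al + (448); these are the parental (non-recombinant) types.
So the F1 carried + vi on one chromosome and al + on the other — the recessive alleles are on opposite chromosomes (trans / repulsion).

trans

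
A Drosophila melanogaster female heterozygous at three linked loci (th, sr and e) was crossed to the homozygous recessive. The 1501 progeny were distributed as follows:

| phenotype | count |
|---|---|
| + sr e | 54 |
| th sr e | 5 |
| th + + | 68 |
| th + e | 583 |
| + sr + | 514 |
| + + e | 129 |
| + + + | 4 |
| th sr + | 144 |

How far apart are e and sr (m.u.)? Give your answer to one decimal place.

The two most frequent reciprocal classes, th + e and + sr +, are the parental types, so the F1 was th + e / + sr +.
The two rarest classes, th sr e and + + +, are the double crossovers. Comparing them with the parentals, only the sr allele has switched, so sr is the middle locus and the order is e – sr – th.
Crossovers in the e–sr interval produce the single-crossover classes th + + and + sr e (68 + 54 = 122) plus the double crossovers (9).
RF(e–sr) = (122 + 9) / 1501 = 131/1501 = 0.0873 → 8.7 m.u.

8.7 m.u.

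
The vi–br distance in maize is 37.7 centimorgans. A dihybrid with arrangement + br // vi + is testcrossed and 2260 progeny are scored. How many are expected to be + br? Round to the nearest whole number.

704

A map distance of 37.7 centimorgans corresponds to a recombination frequency of 0.377.
The F1 is + br / vi +, so + br is a parental gamete class with expected frequency (1 − r)/2 = 0.623/2 = 0.3115.
Expected number = 0.3115 × 2260 = 703.99 ≈ 704.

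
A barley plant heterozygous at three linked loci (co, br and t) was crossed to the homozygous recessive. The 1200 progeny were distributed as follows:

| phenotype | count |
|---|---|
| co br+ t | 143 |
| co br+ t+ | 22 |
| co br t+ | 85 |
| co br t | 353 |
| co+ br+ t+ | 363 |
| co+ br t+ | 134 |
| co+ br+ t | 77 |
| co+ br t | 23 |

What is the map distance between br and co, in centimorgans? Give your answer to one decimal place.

The two most frequent reciprocal classes, co br t and co+ br+ t+, are the parental types, so the F1 was co br t / co+ br+ t+.
The two rarest classes, co+ br t and co br+ t+, are the double crossovers. Comparing them with the parentals, only the co allele has switched, so co is the middle locus and the order is t – co – br.
Crossovers in the co–br interval produce the single-crossover classes co br+ t and co+ br t+ (143 + 134 = 277) plus the double crossovers (45).
RF(co–br) = (277 + 45) / 1200 = 322/1200 = 0.2683 → 26.8 centimorgans.

26.8 centimorgans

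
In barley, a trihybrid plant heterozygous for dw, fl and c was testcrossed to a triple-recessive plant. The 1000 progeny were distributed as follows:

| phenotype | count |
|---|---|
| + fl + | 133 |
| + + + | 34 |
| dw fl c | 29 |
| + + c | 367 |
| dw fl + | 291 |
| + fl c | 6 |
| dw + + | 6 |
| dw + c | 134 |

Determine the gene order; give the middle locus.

fl

The two most frequent reciprocal classes, dw fl + and + + c, are the parental types, so the F1 was dw fl + / + + c.
The two rarest classes, dw + + and + fl c, are the double crossovers. Comparing them with the parentals, only the fl allele has switched, so fl is the middle locus and the order is c – fl – dw.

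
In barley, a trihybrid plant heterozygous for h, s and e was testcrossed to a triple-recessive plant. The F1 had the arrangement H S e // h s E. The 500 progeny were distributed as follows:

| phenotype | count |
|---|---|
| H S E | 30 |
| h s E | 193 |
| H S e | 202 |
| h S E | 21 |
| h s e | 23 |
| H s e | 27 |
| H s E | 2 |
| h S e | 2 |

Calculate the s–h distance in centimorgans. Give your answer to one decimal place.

10.4 centimorgans

The two rarest classes, h S e and H s E, are the double crossovers. Comparing them with the parentals, only the h allele has switched, so h is the middle locus and the order is e – h – s.
Crossovers in the h–s interval produce the single-crossover classes H s e and h S E (27 + 21 = 48) plus the double crossovers (4).
RF(h–s) = (48 + 4) / 500 = 52/500 = 0.1040 → 10.4 centimorgans.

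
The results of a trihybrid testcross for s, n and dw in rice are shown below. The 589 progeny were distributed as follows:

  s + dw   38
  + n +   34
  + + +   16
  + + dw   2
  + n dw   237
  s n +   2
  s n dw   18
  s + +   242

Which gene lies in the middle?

The two most frequent reciprocal classes, s + + and + n dw, are the parental types, so the F1 was s + + / + n dw.
The two rarest classes, s n + and + + dw, are the double crossovers. Comparing them with the parentals, only the n allele has switched, so n is the middle locus and the order is s – n – dw.

n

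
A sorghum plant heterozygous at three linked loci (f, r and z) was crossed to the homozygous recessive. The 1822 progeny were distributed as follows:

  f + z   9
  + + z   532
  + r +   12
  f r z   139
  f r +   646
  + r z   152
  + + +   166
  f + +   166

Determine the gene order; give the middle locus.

The two most frequent reciprocal classes, f r + and + + z, are the parental types, so the F1 was f r + / + + z.
The two rarest classes, + r + and f + z, are the double crossovers. Comparing them with the parentals, only the f allele has switched, so f is the middle locus and the order is r – f – z.

f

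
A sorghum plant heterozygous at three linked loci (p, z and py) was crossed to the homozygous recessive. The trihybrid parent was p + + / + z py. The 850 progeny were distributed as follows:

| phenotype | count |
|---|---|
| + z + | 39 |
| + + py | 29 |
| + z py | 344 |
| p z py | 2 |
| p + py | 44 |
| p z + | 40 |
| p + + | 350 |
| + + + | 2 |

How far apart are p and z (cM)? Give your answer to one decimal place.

8.6 cM

The two rarest classes, + + + and p z py, are the double crossovers. Comparing them with the parentals, only the p allele has switched, so p is the middle locus and the order is py – p – z.
Crossovers in the p–z interval produce the single-crossover classes p z + and + + py (40 + 29 = 69) plus the double crossovers (4).
RF(p–z) = (69 + 4) / 850 = 73/850 = 0.0859 → 8.6 cM.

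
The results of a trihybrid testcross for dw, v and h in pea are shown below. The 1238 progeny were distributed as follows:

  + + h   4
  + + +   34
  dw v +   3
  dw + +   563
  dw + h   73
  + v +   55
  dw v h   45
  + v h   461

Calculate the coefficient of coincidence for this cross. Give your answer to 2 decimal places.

0.75

The two most frequent reciprocal classes, + v h and dw + +, are the parental types, so the F1 was + v h / dw + +.
The two rarest classes, + + h and dw v +, are the double crossovers. Comparing them with the parentals, only the v allele has switched, so v is the middle locus and the order is h – v – dw.
h–v: (128 + 7)/1238 = 0.1090; v–dw: (79 + 7)/1238 = 0.0695.
Expected DCO frequency = 0.1090 × 0.0695 ≈ 0.00758; observed = 7/1238 ≈ 0.00565.
Coefficient of coincidence = 0.00565/0.00758 ≈ 0.75.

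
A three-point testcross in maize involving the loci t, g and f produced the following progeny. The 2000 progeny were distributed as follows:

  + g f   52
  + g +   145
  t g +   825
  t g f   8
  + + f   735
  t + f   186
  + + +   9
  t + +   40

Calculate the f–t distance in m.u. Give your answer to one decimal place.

The two most frequent reciprocal classes, + + f and t g +, are the parental types, so the F1 was + + f / t g +.
The two rarest classes, + + + and t g f, are the double crossovers. Comparing them with the parentals, only the f allele has switched, so f is the middle locus and the order is t – f – g.
Crossovers in the t–f interval produce the single-crossover classes t + f and + g + (186 + 145 = 331) plus the double crossovers (17).
RF(t–f) = (331 + 17) / 2000 = 348/2000 = 0.1740 → 17.4 m.u.

17.4 m.u.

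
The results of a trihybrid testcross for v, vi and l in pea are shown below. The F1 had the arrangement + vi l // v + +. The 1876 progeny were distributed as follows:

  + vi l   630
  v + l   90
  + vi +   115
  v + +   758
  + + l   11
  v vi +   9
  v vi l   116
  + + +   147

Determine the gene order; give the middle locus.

The two rarest classes, + + l and v vi +, are the double crossovers. Comparing them with the parentals, only the vi allele has switched, so vi is the middle locus and the order is l – vi – v.

vi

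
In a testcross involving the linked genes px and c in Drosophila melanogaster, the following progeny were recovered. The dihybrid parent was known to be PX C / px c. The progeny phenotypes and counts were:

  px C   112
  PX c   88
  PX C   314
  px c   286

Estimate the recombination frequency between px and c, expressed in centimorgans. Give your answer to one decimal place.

The recombinant classes are PX c and px C: 88 + 112 = 200.
Recombination frequency = 200/800 = 0.2500 ≈ 25.0%, i.e. 25.0 centimorgans.

25.0 centimorgans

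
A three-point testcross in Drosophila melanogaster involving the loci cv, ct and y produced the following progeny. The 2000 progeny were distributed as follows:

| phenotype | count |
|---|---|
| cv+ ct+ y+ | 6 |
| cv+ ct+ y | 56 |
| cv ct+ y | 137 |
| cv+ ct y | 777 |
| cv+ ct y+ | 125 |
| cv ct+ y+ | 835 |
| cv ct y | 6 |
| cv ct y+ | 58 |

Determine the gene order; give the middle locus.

cv

The two most frequent reciprocal classes, cv ct+ y+ and cv+ ct y, are the parental types, so the F1 was cv ct+ y+ / cv+ ct y.
The two rarest classes, cv+ ct+ y+ and cv ct y, are the double crossovers. Comparing them with the parentals, only the cv allele has switched, so cv is the middle locus and the order is y – cv – ct.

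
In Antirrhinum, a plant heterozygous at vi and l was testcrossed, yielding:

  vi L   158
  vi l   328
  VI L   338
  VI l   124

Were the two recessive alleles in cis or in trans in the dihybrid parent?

The two most frequent classes are VI L (338) and vi l (328); these are the parental (non-recombinant) types.
So the F1 carried VI L on one chromosome and vi l on the other — the recessive alleles are on the same chromosome (cis / coupling).

cis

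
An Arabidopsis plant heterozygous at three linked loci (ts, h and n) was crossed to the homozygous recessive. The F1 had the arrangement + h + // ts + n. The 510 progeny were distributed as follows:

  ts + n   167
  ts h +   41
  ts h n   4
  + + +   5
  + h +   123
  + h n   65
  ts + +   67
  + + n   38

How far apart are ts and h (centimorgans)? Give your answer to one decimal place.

17.3 centimorgans

The two rarest classes, + + + and ts h n, are the double crossovers. Comparing them with the parentals, only the h allele has switched, so h is the middle locus and the order is n – h – ts.
Crossovers in the h–ts interval produce the single-crossover classes ts h + and + + n (41 + 38 = 79) plus the double crossovers (9).
RF(h–ts) = (79 + 9) / 510 = 88/510 = 0.1725 → 17.3 centimorgans.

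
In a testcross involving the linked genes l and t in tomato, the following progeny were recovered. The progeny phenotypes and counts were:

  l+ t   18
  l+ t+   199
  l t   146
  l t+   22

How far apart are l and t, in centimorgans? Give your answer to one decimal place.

10.4 centimorgans

The two most frequent classes, l+ t+ (199) and l t (146), are the parental types, so the F1 was l+ t+ / l t.
The recombinant classes are l+ t and l t+: 18 + 22 = 40.
Recombination frequency = 40/385 = 0.1039 ≈ 10.4%, i.e. 10.4 centimorgans.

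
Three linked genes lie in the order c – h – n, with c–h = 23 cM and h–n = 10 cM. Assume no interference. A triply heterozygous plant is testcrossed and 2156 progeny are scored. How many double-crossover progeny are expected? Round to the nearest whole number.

Map distances give recombination frequencies of 0.230 and 0.100 for the two intervals.
With no interference, expected double-crossover frequency = 0.230 × 0.100 = 0.02300.
Expected number = 0.02300 × 2156 = 49.59 ≈ 50.

50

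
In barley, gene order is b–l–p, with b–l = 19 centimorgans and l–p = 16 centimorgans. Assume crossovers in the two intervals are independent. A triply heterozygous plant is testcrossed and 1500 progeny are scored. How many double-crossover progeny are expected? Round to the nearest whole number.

46

Map distances give recombination frequencies of 0.190 and 0.160 for the two intervals.
With no interference, expected double-crossover frequency = 0.190 × 0.160 = 0.03040.
Expected number = 0.03040 × 1500 = 45.60 ≈ 46.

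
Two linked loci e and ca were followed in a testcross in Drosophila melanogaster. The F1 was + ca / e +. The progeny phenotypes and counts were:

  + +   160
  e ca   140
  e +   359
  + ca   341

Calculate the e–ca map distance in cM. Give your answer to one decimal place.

The recombinant classes are + + and e ca: 160 + 140 = 300.
Recombination frequency = 300/1000 = 0.3000 ≈ 30.0%, i.e. 30.0 cM.

30.0 cM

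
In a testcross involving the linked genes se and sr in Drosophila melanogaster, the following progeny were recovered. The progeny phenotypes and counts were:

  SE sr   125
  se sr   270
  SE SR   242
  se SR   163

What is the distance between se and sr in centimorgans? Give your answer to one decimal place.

36.0 centimorgans

The two most frequent classes, SE SR (242) and se sr (270), are the parental types, so the F1 was SE SR / se sr.
The recombinant classes are SE sr and se SR: 125 + 163 = 288.
Recombination frequency = 288/800 = 0.3600 ≈ 36.0%, i.e. 36.0 centimorgans.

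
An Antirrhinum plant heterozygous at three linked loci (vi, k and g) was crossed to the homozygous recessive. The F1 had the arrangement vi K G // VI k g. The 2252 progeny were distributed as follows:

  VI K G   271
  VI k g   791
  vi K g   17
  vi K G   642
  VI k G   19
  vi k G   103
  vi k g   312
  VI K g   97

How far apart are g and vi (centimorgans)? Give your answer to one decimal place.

The two rarest classes, vi K g and VI k G, are the double crossovers. Comparing them with the parentals, only the g allele has switched, so g is the middle locus and the order is k – g – vi.
Crossovers in the g–vi interval produce the single-crossover classes VI K G and vi k g (271 + 312 = 583) plus the double crossovers (36).
RF(g–vi) = (583 + 36) / 2252 = 619/2252 = 0.2749 → 27.5 centimorgans.

27.5 centimorgans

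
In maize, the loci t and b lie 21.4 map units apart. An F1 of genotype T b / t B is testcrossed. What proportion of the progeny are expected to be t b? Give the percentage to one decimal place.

10.7%

A map distance of 21.4 map units corresponds to a recombination frequency of 0.214.
The F1 is T b / t B, so t b is a recombinant gamete class with expected frequency r/2 = 0.214/2 = 0.1070.
That is 0.1070 = 10.7% of the progeny.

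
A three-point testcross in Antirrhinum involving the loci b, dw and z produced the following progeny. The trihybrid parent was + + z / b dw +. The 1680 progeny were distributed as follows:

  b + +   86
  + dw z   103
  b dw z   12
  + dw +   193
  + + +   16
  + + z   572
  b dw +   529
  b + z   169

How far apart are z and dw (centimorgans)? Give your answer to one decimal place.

The two rarest classes, + + + and b dw z, are the double crossovers. Comparing them with the parentals, only the z allele has switched, so z is the middle locus and the order is dw – z – b.
Crossovers in the dw–z interval produce the single-crossover classes + dw z and b + + (103 + 86 = 189) plus the double crossovers (28).
RF(dw–z) = (189 + 28) / 1680 = 217/1680 = 0.1292 → 12.9 centimorgans.

12.9 centimorgans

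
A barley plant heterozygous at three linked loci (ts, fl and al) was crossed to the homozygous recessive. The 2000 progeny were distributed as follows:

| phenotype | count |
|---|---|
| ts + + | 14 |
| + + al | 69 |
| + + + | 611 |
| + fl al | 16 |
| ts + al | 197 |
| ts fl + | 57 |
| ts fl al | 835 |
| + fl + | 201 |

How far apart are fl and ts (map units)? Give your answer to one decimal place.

21.4 map units

The two most frequent reciprocal classes, + + + and ts fl al, are the parental types, so the F1 was + + + / ts fl al.
The two rarest classes, ts + + and + fl al, are the double crossovers. Comparing them with the parentals, only the ts allele has switched, so ts is the middle locus and the order is al – ts – fl.
Crossovers in the ts–fl interval produce the single-crossover classes + fl + and ts + al (201 + 197 = 398) plus the double crossovers (30).
RF(ts–fl) = (398 + 30) / 2000 = 428/2000 = 0.2140 → 21.4 map units.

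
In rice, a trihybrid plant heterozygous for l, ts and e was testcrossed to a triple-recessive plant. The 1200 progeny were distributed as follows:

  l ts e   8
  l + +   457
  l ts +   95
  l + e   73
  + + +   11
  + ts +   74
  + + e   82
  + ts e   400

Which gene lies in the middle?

l

The two most frequent reciprocal classes, l + + and + ts e, are the parental types, so the F1 was l + + / + ts e.
The two rarest classes, + + + and l ts e, are the double crossovers. Comparing them with the parentals, only the l allele has switched, so l is the middle locus and the order is ts – l – e.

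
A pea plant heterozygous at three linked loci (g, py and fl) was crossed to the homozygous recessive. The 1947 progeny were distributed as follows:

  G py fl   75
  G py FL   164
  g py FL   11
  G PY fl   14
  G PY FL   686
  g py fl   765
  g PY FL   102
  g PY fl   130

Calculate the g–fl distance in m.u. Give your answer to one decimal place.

The two most frequent reciprocal classes, g py fl and G PY FL, are the parental types, so the F1 was g py fl / G PY FL.
The two rarest classes, g py FL and G PY fl, are the double crossovers. Comparing them with the parentals, only the fl allele has switched, so fl is the middle locus and the order is g – fl – py.
Crossovers in the g–fl interval produce the single-crossover classes G py fl and g PY FL (75 + 102 = 177) plus the double crossovers (25).
RF(g–fl) = (177 + 25) / 1947 = 202/1947 = 0.1037 → 10.4 m.u.

10.4 m.u.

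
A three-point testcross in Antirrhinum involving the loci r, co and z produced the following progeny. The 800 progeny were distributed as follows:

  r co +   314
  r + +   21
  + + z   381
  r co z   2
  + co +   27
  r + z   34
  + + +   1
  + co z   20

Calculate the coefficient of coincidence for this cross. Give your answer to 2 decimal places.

The two most frequent reciprocal classes, r co + and + + z, are the parental types, so the F1 was r co + / + + z.
The two rarest classes, r co z and + + +, are the double crossovers. Comparing them with the parentals, only the z allele has switched, so z is the middle locus and the order is co – z – r.
co–z: (41 + 3)/800 = 0.0550; z–r: (61 + 3)/800 = 0.0800.
Expected DCO frequency = 0.0550 × 0.0800 ≈ 0.00440; observed = 3/800 ≈ 0.00375.
Coefficient of coincidence = 0.00375/0.00440 ≈ 0.85.

0.85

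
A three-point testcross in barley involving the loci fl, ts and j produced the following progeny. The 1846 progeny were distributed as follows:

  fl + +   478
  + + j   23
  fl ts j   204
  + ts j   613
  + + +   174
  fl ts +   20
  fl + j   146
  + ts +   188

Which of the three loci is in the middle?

ts

The two most frequent reciprocal classes, + ts j and fl + +, are the parental types, so the F1 was + ts j / fl + +.
The two rarest classes, + + j and fl ts +, are the double crossovers. Comparing them with the parentals, only the ts allele has switched, so ts is the middle locus and the order is fl – ts – j.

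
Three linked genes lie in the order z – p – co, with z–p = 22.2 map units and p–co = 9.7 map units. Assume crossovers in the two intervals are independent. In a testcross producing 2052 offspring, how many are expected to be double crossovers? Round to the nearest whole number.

Map distances give recombination frequencies of 0.222 and 0.097 for the two intervals.
With no interference, expected double-crossover frequency = 0.222 × 0.097 = 0.02153.
Expected number = 0.02153 × 2052 = 44.19 ≈ 44.

44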